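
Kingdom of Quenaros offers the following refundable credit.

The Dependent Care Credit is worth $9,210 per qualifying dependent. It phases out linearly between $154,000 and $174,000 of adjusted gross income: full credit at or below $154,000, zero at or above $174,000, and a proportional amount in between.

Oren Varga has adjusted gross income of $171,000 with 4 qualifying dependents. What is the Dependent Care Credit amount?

$5,526

Dependent Care Credit: base = 4 × $9,210 = $36,840. $171,000 is $17,000 into a $20,000 phase-out range, leaving 3,000/20,000 of the credit: $36,840 × 3,000/20,000 = $5,526.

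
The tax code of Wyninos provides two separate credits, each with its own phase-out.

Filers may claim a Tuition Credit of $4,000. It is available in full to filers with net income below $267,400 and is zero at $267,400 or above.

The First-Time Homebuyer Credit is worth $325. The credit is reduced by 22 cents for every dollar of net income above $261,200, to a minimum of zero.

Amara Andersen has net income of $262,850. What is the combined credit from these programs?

Tuition Credit: $262,850 is below the $267,400 cutoff, so the full $4,000 applies.
First-Time Homebuyer Credit: 22% of the $1,650 excess over $261,200 is $363 ≥ base, so the credit is $0.
Total: $4,000 + $0 = $4,000.

$4,000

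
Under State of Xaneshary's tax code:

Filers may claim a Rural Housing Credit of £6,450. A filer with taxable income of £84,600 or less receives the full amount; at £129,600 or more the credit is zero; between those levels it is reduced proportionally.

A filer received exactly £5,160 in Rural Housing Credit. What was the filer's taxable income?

£93,600

£5,160 is 5,160/6,450 of the full £6,450, so 1,290/6,450 of the £45,000 range has been used: income = £84,600 + £45,000 × 1,290/6,450 = £93,600.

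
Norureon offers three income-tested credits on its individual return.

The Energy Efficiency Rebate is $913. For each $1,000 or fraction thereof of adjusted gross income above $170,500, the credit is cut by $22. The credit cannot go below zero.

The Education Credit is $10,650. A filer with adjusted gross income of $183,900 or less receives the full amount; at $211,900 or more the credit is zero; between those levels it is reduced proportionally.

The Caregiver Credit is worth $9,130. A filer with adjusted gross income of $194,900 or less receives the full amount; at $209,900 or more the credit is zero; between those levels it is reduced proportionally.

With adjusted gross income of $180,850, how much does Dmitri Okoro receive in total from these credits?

Energy Efficiency Rebate: income exceeds $170,500 by $10,350, which is 11 full-or-partial $1,000 increments; reduction = 11 × $22 = $242, leaving $671.
Education Credit: $180,850 is at or below the $183,900 threshold, so the full $10,650 applies.
Caregiver Credit: $180,850 is at or below the $194,900 threshold, so the full $9,130 applies.
Total: $671 + $10,650 + $9,130 = $20,451.

$20,451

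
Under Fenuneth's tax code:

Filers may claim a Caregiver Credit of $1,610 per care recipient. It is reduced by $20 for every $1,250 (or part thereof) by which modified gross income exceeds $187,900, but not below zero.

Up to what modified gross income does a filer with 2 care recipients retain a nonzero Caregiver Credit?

$387,900

Full credit = 2 × $1,610 = $3,220.
After 160 increments the reduction is 160 × $20 = $3,200, leaving $20; one more increment wipes it out. Increment 160 ends at excess 160 × $1,250 = $200,000, so the highest qualifying income is $187,900 + $200,000 = $387,900.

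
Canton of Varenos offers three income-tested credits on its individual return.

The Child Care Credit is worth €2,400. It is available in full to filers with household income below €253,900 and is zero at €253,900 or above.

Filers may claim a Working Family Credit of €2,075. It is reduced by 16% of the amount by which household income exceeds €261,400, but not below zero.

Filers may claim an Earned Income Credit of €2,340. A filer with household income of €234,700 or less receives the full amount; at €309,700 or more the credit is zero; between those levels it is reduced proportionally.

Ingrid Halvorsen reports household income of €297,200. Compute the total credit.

€390

Child Care Credit: €297,200 meets or exceeds the €253,900 cutoff, so the credit is €0.
Working Family Credit: 16% of the €35,800 excess over €261,400 is €5,728 ≥ base, so the credit is €0.
Earned Income Credit: €297,200 is €62,500 into a €75,000 phase-out range, leaving 12,500/75,000 of the credit: €2,340 × 12,500/75,000 = €390.
Total: €0 + €0 + €390 = €390.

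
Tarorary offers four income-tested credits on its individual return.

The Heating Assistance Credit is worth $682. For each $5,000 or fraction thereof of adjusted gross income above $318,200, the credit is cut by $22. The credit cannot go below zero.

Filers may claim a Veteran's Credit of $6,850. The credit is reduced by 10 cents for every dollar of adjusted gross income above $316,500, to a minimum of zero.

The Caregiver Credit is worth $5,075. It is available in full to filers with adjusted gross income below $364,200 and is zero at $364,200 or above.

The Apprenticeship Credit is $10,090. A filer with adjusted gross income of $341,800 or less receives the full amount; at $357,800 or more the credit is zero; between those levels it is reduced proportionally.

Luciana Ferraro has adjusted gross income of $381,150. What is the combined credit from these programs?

$781

Heating Assistance Credit: income exceeds $318,200 by $62,950, which is 13 full-or-partial $5,000 increments; reduction = 13 × $22 = $286, leaving $396.
Veteran's Credit: 10% of the $64,650 excess over $316,500 is $6,465; credit = $6,850 − $6,465 = $385.
Caregiver Credit: $381,150 meets or exceeds the $364,200 cutoff, so the credit is $0.
Apprenticeship Credit: $381,150 is at or above $357,800, so the credit is $0.
Total: $396 + $385 + $0 + $0 = $781.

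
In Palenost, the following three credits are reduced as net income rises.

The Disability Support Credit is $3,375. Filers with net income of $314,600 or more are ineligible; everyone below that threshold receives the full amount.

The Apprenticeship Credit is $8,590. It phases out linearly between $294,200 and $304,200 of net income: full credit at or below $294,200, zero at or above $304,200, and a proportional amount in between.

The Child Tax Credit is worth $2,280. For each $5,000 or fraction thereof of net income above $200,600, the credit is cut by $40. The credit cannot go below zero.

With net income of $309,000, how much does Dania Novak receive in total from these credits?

$4,775

Disability Support Credit: $309,000 is below the $314,600 cutoff, so the full $3,375 applies.
Apprenticeship Credit: $309,000 is at or above $304,200, so the credit is $0.
Child Tax Credit: income exceeds $200,600 by $108,400, which is 22 full-or-partial $5,000 increments; reduction = 22 × $40 = $880, leaving $1,400.
Total: $3,375 + $0 + $1,400 = $4,775.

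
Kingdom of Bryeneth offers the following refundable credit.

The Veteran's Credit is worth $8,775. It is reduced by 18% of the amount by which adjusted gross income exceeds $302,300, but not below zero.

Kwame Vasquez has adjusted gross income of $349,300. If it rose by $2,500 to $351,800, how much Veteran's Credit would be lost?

At $349,300 — 18% of the $47,000 excess over $302,300 is $8,460; credit = $8,775 − $8,460 = $315.
At $351,800 — 18% of the $49,500 excess over $302,300 is $8,910 ≥ base, so the credit is $0.
Lost: $315 − $0 = $315.

$315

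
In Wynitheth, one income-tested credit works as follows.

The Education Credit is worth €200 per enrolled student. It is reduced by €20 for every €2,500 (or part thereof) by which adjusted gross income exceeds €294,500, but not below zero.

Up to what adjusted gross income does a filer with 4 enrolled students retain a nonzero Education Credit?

Full credit = 4 × €200 = €800.
After 39 increments the reduction is 39 × €20 = €780, leaving €20; one more increment wipes it out. Increment 39 ends at excess 39 × €2,500 = €97,500, so the highest qualifying income is €294,500 + €97,500 = €392,000.

€392,000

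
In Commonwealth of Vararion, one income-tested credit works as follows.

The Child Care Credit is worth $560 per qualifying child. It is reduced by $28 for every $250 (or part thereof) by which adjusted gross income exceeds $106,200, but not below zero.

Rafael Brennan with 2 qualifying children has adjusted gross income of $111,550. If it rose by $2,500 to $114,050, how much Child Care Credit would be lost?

At $111,550 — base = 2 × $560 = $1,120. income exceeds $106,200 by $5,350, which is 22 full-or-partial $250 increments; reduction = 22 × $28 = $616, leaving $504.
At $114,050 — base = 2 × $560 = $1,120. income exceeds $106,200 by $7,850, which is 32 full-or-partial $250 increments; reduction = 32 × $28 = $896, leaving $224.
Lost: $504 − $224 = $280.

$280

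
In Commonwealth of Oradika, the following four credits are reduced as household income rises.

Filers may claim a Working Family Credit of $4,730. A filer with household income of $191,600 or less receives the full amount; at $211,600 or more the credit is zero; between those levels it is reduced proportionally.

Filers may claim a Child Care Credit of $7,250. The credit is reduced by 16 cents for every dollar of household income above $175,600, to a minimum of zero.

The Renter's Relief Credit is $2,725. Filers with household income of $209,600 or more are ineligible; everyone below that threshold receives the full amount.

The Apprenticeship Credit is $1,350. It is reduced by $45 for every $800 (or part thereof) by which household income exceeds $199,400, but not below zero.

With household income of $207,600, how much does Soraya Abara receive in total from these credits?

Working Family Credit: $207,600 is $16,000 into a $20,000 phase-out range, leaving 4,000/20,000 of the credit: $4,730 × 4,000/20,000 = $946.
Child Care Credit: 16% of the $32,000 excess over $175,600 is $5,120; credit = $7,250 − $5,120 = $2,130.
Renter's Relief Credit: $207,600 is below the $209,600 cutoff, so the full $2,725 applies.
Apprenticeship Credit: income exceeds $199,400 by $8,200, which is 11 full-or-partial $800 increments; reduction = 11 × $45 = $495, leaving $855.
Total: $946 + $2,130 + $2,725 + $855 = $6,656.

$6,656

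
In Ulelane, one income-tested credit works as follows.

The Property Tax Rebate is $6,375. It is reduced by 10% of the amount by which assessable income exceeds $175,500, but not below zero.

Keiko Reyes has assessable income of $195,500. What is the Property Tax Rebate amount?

$4,375

Property Tax Rebate: 10% of the $20,000 excess over $175,500 is $2,000; credit = $6,375 − $2,000 = $4,375.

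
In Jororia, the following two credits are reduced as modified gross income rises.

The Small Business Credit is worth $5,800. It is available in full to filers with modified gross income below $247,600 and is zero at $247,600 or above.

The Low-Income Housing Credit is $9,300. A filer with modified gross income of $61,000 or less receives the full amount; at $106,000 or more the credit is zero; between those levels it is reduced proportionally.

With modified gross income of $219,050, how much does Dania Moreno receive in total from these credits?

$5,800

Small Business Credit: $219,050 is below the $247,600 cutoff, so the full $5,800 applies.
Low-Income Housing Credit: $219,050 is at or above $106,000, so the credit is $0.
Total: $5,800 + $0 = $5,800.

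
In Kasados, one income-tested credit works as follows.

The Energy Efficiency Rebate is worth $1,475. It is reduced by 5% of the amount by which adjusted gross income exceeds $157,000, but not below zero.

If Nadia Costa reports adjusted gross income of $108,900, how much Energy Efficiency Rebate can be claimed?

$1,475

Energy Efficiency Rebate: $108,900 is at or below the $157,000 threshold, so the full $1,475 applies.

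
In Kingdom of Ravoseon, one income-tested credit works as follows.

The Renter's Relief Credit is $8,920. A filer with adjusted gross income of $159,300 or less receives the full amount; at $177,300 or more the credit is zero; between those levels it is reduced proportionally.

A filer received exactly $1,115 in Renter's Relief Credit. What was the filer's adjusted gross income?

$175,050

$1,115 is 1,115/8,920 of the full $8,920, so 7,805/8,920 of the $18,000 range has been used: income = $159,300 + $18,000 × 7,805/8,920 = $175,050.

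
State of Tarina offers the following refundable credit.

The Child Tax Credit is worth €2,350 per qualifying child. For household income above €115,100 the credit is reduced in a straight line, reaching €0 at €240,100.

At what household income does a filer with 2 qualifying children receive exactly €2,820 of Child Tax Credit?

Full credit = 2 × €2,350 = €4,700.
€2,820 is 2,820/4,700 of the full €4,700, so 1,880/4,700 of the €125,000 range has been used: income = €115,100 + €125,000 × 1,880/4,700 = €165,100.

€165,100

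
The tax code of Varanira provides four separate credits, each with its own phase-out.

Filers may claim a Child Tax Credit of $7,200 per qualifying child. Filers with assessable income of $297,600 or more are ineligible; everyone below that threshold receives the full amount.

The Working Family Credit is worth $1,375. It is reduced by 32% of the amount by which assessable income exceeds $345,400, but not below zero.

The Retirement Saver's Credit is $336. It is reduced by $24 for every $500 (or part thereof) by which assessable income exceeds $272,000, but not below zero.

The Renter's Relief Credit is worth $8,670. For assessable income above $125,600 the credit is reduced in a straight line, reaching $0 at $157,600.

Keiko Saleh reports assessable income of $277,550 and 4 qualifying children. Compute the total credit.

$30,223

Child Tax Credit: base = 4 × $7,200 = $28,800. $277,550 is below the $297,600 cutoff, so the full $28,800 applies.
Working Family Credit: $277,550 is at or below the $345,400 threshold, so the full $1,375 applies.
Retirement Saver's Credit: income exceeds $272,000 by $5,550, which is 12 full-or-partial $500 increments; reduction = 12 × $24 = $288, leaving $48.
Renter's Relief Credit: $277,550 is at or above $157,600, so the credit is $0.
Total: $28,800 + $1,375 + $48 + $0 = $30,223.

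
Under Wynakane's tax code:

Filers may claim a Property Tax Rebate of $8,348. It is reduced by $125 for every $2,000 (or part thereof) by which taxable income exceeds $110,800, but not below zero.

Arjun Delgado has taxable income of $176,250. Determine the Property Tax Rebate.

$4,223

Property Tax Rebate: income exceeds $110,800 by $65,450, which is 33 full-or-partial $2,000 increments; reduction = 33 × $125 = $4,125, leaving $4,223.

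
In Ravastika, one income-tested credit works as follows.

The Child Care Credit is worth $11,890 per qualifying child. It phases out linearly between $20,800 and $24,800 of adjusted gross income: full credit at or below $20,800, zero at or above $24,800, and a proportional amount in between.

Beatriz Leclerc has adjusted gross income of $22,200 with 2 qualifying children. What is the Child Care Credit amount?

$15,457

Child Care Credit: base = 2 × $11,890 = $23,780. $22,200 is $1,400 into a $4,000 phase-out range, leaving 2,600/4,000 of the credit: $23,780 × 2,600/4,000 = $15,457.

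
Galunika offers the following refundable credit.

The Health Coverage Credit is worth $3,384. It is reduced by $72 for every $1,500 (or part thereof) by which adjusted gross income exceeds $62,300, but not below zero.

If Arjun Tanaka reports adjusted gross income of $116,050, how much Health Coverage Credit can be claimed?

Health Coverage Credit: income exceeds $62,300 by $53,750, which is 36 full-or-partial $1,500 increments; reduction = 36 × $72 = $2,592, leaving $792.

$792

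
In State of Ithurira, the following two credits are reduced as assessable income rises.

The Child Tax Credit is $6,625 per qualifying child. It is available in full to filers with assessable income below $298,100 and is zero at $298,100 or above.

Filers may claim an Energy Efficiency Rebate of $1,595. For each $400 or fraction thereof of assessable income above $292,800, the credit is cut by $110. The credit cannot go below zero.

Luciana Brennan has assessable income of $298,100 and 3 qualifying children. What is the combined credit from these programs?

$55

Child Tax Credit: base = 3 × $6,625 = $19,875. $298,100 meets or exceeds the $298,100 cutoff, so the credit is $0.
Energy Efficiency Rebate: income exceeds $292,800 by $5,300, which is 14 full-or-partial $400 increments; reduction = 14 × $110 = $1,540, leaving $55.
Total: $0 + $55 = $55.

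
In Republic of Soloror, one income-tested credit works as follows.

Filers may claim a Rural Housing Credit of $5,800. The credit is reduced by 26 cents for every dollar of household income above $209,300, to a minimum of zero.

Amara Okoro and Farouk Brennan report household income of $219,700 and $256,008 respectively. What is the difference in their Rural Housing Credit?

Amara ($219,700): Rural Housing Credit: 26% of the $10,400 excess over $209,300 is $2,704; credit = $5,800 − $2,704 = $3,096.
Farouk ($256,008): Rural Housing Credit: 26% of the $46,708 excess over $209,300 is $12,144.08 ≥ base, so the credit is $0.
Difference: |$3,096 − $0| = $3,096.

$3,096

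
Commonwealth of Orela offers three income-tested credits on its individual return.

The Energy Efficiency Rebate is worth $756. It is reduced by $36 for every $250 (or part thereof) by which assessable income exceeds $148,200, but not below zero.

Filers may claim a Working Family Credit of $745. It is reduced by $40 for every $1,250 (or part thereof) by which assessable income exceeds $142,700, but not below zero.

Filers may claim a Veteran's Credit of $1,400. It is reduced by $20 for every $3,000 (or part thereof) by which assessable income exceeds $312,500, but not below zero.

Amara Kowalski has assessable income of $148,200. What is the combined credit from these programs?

$2,701

Energy Efficiency Rebate: $148,200 is at or below the $148,200 threshold, so the full $756 applies.
Working Family Credit: income exceeds $142,700 by $5,500, which is 5 full-or-partial $1,250 increments; reduction = 5 × $40 = $200, leaving $545.
Veteran's Credit: $148,200 is at or below the $312,500 threshold, so the full $1,400 applies.
Total: $756 + $545 + $1,400 = $2,701.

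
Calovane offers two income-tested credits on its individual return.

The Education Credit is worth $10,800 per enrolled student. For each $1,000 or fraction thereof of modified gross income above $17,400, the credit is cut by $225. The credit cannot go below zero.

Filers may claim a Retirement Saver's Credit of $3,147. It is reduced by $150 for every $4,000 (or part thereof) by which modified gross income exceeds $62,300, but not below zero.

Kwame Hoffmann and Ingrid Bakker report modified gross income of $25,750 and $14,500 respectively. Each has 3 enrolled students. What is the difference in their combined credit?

Kwame ($25,750): Education Credit: base = 3 × $10,800 = $32,400. income exceeds $17,400 by $8,350, which is 9 full-or-partial $1,000 increments; reduction = 9 × $225 = $2,025, leaving $30,375. Retirement Saver's Credit: $25,750 is at or below the $62,300 threshold, so the full $3,147 applies. total $30,375 + $3,147 = $33,522
Ingrid ($14,500): Education Credit: base = 3 × $10,800 = $32,400. $14,500 is at or below the $17,400 threshold, so the full $32,400 applies. Retirement Saver's Credit: $14,500 is at or below the $62,300 threshold, so the full $3,147 applies. total $32,400 + $3,147 = $35,547
Difference: |$33,522 − $35,547| = $2,025.

$2,025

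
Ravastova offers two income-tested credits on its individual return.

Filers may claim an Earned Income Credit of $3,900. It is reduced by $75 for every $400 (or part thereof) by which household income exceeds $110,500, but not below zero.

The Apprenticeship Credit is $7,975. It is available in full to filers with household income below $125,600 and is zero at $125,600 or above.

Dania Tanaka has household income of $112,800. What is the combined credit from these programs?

Earned Income Credit: income exceeds $110,500 by $2,300, which is 6 full-or-partial $400 increments; reduction = 6 × $75 = $450, leaving $3,450.
Apprenticeship Credit: $112,800 is below the $125,600 cutoff, so the full $7,975 applies.
Total: $3,450 + $7,975 = $11,425.

$11,425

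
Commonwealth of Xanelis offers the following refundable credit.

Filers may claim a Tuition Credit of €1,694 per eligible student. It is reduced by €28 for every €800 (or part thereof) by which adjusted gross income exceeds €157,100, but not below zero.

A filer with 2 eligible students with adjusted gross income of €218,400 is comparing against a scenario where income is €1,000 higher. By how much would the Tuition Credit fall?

€28

At €218,400 — base = 2 × €1,694 = €3,388. income exceeds €157,100 by €61,300, which is 77 full-or-partial €800 increments; reduction = 77 × €28 = €2,156, leaving €1,232.
At €219,400 — base = 2 × €1,694 = €3,388. income exceeds €157,100 by €62,300, which is 78 full-or-partial €800 increments; reduction = 78 × €28 = €2,184, leaving €1,204.
Lost: €1,232 − €1,204 = €28.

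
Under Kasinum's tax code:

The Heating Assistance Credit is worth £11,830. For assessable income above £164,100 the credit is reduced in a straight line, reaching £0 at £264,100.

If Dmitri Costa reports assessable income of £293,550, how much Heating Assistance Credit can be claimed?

£0

Heating Assistance Credit: £293,550 is at or above £264,100, so the credit is £0.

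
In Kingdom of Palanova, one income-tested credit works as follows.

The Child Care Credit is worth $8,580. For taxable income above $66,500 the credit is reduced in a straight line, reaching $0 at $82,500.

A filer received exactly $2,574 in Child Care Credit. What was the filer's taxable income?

$2,574 is 2,574/8,580 of the full $8,580, so 6,006/8,580 of the $16,000 range has been used: income = $66,500 + $16,000 × 6,006/8,580 = $77,700.

$77,700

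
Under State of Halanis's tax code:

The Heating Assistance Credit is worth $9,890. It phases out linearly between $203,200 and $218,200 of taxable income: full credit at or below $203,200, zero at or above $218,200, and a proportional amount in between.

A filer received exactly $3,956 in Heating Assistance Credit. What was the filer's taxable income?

$212,200

$3,956 is 3,956/9,890 of the full $9,890, so 5,934/9,890 of the $15,000 range has been used: income = $203,200 + $15,000 × 5,934/9,890 = $212,200.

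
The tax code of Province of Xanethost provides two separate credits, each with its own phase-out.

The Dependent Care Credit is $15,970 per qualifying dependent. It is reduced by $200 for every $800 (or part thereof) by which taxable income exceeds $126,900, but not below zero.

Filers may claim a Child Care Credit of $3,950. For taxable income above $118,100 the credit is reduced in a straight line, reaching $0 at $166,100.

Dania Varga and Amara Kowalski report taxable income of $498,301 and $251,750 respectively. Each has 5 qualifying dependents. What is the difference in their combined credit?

$48,450

Dania ($498,301): Dependent Care Credit: base = 5 × $15,970 = $79,850. income exceeds $126,900 by $371,401 → 465 increments × $200 = $93,000 ≥ base, so the credit is $0. Child Care Credit: $498,301 is at or above $166,100, so the credit is $0. total $0 + $0 = $0
Amara ($251,750): Dependent Care Credit: base = 5 × $15,970 = $79,850. income exceeds $126,900 by $124,850, which is 157 full-or-partial $800 increments; reduction = 157 × $200 = $31,400, leaving $48,450. Child Care Credit: $251,750 is at or above $166,100, so the credit is $0. total $48,450 + $0 = $48,450
Difference: |$0 − $48,450| = $48,450.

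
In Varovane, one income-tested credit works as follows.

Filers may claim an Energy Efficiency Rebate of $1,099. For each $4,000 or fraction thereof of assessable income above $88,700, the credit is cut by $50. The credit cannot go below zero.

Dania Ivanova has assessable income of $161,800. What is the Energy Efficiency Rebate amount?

Energy Efficiency Rebate: income exceeds $88,700 by $73,100, which is 19 full-or-partial $4,000 increments; reduction = 19 × $50 = $950, leaving $149.

$149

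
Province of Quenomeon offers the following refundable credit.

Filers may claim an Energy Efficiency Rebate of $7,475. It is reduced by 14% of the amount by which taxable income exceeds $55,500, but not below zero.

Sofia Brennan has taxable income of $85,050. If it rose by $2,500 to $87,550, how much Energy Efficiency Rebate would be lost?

At $85,050 — 14% of the $29,550 excess over $55,500 is $4,137; credit = $7,475 − $4,137 = $3,338.
At $87,550 — 14% of the $32,050 excess over $55,500 is $4,487; credit = $7,475 − $4,487 = $2,988.
Lost: $3,338 − $2,988 = $350.

$350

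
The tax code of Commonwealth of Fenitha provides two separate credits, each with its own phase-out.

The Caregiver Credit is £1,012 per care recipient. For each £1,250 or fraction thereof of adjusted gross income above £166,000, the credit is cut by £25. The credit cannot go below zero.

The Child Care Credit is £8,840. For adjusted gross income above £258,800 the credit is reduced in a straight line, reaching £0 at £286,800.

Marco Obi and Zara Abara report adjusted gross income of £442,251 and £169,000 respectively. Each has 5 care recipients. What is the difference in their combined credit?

Marco (£442,251): Caregiver Credit: base = 5 × £1,012 = £5,060. income exceeds £166,000 by £276,251 → 222 increments × £25 = £5,550 ≥ base, so the credit is £0. Child Care Credit: £442,251 is at or above £286,800, so the credit is £0. total £0 + £0 = £0
Zara (£169,000): Caregiver Credit: base = 5 × £1,012 = £5,060. income exceeds £166,000 by £3,000, which is 3 full-or-partial £1,250 increments; reduction = 3 × £25 = £75, leaving £4,985. Child Care Credit: £169,000 is at or below the £258,800 threshold, so the full £8,840 applies. total £4,985 + £8,840 = £13,825
Difference: |£0 − £13,825| = £13,825.

£13,825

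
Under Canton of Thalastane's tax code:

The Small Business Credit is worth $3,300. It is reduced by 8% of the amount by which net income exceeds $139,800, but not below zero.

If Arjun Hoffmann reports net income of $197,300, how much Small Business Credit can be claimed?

Small Business Credit: 8% of the $57,500 excess over $139,800 is $4,600 ≥ base, so the credit is $0.

$0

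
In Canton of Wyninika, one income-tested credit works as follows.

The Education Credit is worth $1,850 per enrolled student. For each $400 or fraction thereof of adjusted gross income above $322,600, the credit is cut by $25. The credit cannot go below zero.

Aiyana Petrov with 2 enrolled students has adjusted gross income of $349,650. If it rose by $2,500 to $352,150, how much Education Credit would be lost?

At $349,650 — base = 2 × $1,850 = $3,700. income exceeds $322,600 by $27,050, which is 68 full-or-partial $400 increments; reduction = 68 × $25 = $1,700, leaving $2,000.
At $352,150 — base = 2 × $1,850 = $3,700. income exceeds $322,600 by $29,550, which is 74 full-or-partial $400 increments; reduction = 74 × $25 = $1,850, leaving $1,850.
Lost: $2,000 − $1,850 = $150.

$150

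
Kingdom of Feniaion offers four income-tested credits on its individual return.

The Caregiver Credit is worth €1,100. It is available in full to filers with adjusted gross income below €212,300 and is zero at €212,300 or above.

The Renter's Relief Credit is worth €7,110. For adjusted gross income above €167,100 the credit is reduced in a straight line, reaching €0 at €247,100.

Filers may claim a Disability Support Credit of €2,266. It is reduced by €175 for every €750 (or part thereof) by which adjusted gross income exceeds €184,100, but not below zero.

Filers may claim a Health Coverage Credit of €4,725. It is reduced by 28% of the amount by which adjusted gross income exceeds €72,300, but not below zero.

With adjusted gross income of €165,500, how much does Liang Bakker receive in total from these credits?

Caregiver Credit: €165,500 is below the €212,300 cutoff, so the full €1,100 applies.
Renter's Relief Credit: €165,500 is at or below the €167,100 threshold, so the full €7,110 applies.
Disability Support Credit: €165,500 is at or below the €184,100 threshold, so the full €2,266 applies.
Health Coverage Credit: 28% of the €93,200 excess over €72,300 is €26,096 ≥ base, so the credit is €0.
Total: €1,100 + €7,110 + €2,266 + €0 = €10,476.

€10,476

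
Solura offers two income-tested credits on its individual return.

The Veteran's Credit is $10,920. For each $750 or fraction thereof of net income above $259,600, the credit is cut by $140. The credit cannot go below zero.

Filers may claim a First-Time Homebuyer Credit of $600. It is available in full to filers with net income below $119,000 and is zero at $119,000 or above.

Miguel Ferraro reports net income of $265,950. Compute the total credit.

$9,660

Veteran's Credit: income exceeds $259,600 by $6,350, which is 9 full-or-partial $750 increments; reduction = 9 × $140 = $1,260, leaving $9,660.
First-Time Homebuyer Credit: $265,950 meets or exceeds the $119,000 cutoff, so the credit is $0.
Total: $9,660 + $0 = $9,660.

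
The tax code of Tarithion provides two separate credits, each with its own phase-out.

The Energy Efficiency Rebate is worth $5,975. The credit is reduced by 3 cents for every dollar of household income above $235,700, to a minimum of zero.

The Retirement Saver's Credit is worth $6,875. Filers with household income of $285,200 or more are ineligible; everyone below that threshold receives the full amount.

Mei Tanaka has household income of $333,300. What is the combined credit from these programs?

Energy Efficiency Rebate: 3% of the $97,600 excess over $235,700 is $2,928; credit = $5,975 − $2,928 = $3,047.
Retirement Saver's Credit: $333,300 meets or exceeds the $285,200 cutoff, so the credit is $0.
Total: $3,047 + $0 = $3,047.

$3,047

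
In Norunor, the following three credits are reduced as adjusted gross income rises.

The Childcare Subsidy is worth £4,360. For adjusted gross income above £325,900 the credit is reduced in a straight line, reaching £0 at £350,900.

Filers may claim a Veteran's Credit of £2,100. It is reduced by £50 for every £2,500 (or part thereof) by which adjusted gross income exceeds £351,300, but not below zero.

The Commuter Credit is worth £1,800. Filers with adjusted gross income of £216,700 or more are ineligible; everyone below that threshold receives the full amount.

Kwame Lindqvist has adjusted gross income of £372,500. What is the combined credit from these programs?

Childcare Subsidy: £372,500 is at or above £350,900, so the credit is £0.
Veteran's Credit: income exceeds £351,300 by £21,200, which is 9 full-or-partial £2,500 increments; reduction = 9 × £50 = £450, leaving £1,650.
Commuter Credit: £372,500 meets or exceeds the £216,700 cutoff, so the credit is £0.
Total: £0 + £1,650 + £0 = £1,650.

£1,650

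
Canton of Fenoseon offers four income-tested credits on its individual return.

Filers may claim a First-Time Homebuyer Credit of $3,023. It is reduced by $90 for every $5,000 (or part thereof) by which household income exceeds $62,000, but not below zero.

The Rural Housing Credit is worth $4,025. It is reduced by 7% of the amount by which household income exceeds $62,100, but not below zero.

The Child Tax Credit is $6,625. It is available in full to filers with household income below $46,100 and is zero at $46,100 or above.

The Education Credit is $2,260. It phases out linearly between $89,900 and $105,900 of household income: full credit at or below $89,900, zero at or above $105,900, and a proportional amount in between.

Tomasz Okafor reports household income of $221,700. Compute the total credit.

First-Time Homebuyer Credit: income exceeds $62,000 by $159,700, which is 32 full-or-partial $5,000 increments; reduction = 32 × $90 = $2,880, leaving $143.
Rural Housing Credit: 7% of the $159,600 excess over $62,100 is $11,172 ≥ base, so the credit is $0.
Child Tax Credit: $221,700 meets or exceeds the $46,100 cutoff, so the credit is $0.
Education Credit: $221,700 is at or above $105,900, so the credit is $0.
Total: $143 + $0 + $0 + $0 = $143.

$143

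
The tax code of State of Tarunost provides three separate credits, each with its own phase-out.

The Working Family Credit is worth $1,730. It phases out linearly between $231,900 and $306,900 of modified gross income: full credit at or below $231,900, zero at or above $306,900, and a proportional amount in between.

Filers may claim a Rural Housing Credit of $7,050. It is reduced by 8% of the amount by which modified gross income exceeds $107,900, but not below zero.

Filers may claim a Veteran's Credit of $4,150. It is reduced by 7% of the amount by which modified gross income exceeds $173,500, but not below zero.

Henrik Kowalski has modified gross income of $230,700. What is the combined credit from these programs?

Working Family Credit: $230,700 is at or below the $231,900 threshold, so the full $1,730 applies.
Rural Housing Credit: 8% of the $122,800 excess over $107,900 is $9,824 ≥ base, so the credit is $0.
Veteran's Credit: 7% of the $57,200 excess over $173,500 is $4,004; credit = $4,150 − $4,004 = $146.
Total: $1,730 + $0 + $146 = $1,876.

$1,876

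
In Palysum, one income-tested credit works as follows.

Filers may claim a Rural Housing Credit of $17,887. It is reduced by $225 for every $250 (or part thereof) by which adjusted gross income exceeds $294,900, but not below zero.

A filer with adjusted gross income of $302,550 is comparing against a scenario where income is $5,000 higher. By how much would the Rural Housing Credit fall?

At $302,550 — income exceeds $294,900 by $7,650, which is 31 full-or-partial $250 increments; reduction = 31 × $225 = $6,975, leaving $10,912.
At $307,550 — income exceeds $294,900 by $12,650, which is 51 full-or-partial $250 increments; reduction = 51 × $225 = $11,475, leaving $6,412.
Lost: $10,912 − $6,412 = $4,500.

$4,500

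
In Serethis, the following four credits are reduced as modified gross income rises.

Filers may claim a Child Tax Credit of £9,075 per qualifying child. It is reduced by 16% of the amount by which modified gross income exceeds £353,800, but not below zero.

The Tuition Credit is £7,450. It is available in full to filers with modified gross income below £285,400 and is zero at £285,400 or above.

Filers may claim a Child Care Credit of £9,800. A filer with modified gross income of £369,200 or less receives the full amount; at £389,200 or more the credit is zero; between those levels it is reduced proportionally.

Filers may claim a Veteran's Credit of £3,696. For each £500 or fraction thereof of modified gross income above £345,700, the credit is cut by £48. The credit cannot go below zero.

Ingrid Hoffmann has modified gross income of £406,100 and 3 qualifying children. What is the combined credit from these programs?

Child Tax Credit: base = 3 × £9,075 = £27,225. 16% of the £52,300 excess over £353,800 is £8,368; credit = £27,225 − £8,368 = £18,857.
Tuition Credit: £406,100 meets or exceeds the £285,400 cutoff, so the credit is £0.
Child Care Credit: £406,100 is at or above £389,200, so the credit is £0.
Veteran's Credit: income exceeds £345,700 by £60,400 → 121 increments × £48 = £5,808 ≥ base, so the credit is £0.
Total: £18,857 + £0 + £0 + £0 = £18,857.

£18,857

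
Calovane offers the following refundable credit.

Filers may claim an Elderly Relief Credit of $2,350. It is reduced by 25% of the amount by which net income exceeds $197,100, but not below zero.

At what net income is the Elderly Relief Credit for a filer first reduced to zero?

$206,500

The credit falls by 25% of each dollar above $197,100, so it reaches zero when the excess is $2,350 / 25% = $9,400: income = $197,100 + $9,400 = $206,500.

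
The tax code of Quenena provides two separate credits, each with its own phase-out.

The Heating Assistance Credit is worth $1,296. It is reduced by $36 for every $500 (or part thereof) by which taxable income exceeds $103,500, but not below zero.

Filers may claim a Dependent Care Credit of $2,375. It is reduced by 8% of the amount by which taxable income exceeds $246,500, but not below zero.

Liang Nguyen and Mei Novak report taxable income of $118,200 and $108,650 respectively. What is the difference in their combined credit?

$684

Liang ($118,200): Heating Assistance Credit: income exceeds $103,500 by $14,700, which is 30 full-or-partial $500 increments; reduction = 30 × $36 = $1,080, leaving $216. Dependent Care Credit: $118,200 is at or below the $246,500 threshold, so the full $2,375 applies. total $216 + $2,375 = $2,591
Mei ($108,650): Heating Assistance Credit: income exceeds $103,500 by $5,150, which is 11 full-or-partial $500 increments; reduction = 11 × $36 = $396, leaving $900. Dependent Care Credit: $108,650 is at or below the $246,500 threshold, so the full $2,375 applies. total $900 + $2,375 = $3,275
Difference: |$2,591 − $3,275| = $684.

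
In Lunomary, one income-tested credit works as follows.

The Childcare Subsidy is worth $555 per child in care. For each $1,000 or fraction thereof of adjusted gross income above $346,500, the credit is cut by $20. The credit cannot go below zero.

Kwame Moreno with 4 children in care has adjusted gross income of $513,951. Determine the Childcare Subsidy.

Childcare Subsidy: base = 4 × $555 = $2,220. income exceeds $346,500 by $167,451 → 168 increments × $20 = $3,360 ≥ base, so the credit is $0.

$0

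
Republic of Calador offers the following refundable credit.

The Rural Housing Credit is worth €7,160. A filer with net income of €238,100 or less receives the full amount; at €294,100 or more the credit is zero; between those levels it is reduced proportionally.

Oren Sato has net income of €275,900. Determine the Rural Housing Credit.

Rural Housing Credit: €275,900 is €37,800 into a €56,000 phase-out range, leaving 18,200/56,000 of the credit: €7,160 × 18,200/56,000 = €2,327.

€2,327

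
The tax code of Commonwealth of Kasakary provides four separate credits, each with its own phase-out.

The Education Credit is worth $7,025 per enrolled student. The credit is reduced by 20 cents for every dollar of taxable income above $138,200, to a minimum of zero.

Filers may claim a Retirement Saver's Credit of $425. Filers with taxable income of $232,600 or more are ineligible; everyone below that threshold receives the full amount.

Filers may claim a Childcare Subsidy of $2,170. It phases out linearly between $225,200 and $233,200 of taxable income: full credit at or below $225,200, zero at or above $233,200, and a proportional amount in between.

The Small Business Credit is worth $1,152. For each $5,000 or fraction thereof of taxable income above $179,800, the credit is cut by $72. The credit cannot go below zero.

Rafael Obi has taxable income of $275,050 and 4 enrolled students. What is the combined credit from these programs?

$730

Education Credit: base = 4 × $7,025 = $28,100. 20% of the $136,850 excess over $138,200 is $27,370; credit = $28,100 − $27,370 = $730.
Retirement Saver's Credit: $275,050 meets or exceeds the $232,600 cutoff, so the credit is $0.
Childcare Subsidy: $275,050 is at or above $233,200, so the credit is $0.
Small Business Credit: income exceeds $179,800 by $95,250 → 20 increments × $72 = $1,440 ≥ base, so the credit is $0.
Total: $730 + $0 + $0 + $0 = $730.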